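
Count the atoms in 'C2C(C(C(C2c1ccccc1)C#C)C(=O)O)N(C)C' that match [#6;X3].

The query [#6;X3] means: any carbon (aromatic or not) with three total connections.
Check the 19 heavy atoms by environment: 7× C (X4) → no; 6× c (aromatic, X3) → match; 1× C (X3) → match; 1× O (X1) → no; 1× O (X2) → no; 1× N (X3) → no; 2× C (X2) → no.
Summing the matching environments: 6 + 1 = 7 matching atoms.

7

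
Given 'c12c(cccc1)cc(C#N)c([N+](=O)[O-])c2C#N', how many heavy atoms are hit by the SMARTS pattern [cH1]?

5

The query [cH1] means: aromatic carbon bearing exactly one hydrogen.
Check the 17 heavy atoms by environment: 5× c (aromatic, H0) → no; 5× c (aromatic, H1) → match; 2× C (H0) → no; 2× N (H0) → no; 1× N (charge +1, H0) → no; 1× O (charge -1, H0) → no; 1× O (H0) → no.
That gives 5 matching atoms.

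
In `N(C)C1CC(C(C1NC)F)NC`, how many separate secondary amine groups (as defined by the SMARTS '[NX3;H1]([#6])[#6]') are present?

3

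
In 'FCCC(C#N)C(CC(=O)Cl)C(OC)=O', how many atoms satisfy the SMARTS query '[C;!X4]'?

The query [C;!X4] means: aliphatic carbon that does not have four total connections.
Check the 15 heavy atoms by environment: 6× C (X4) → no; 2× C (X3) → match; 2× O (X1) → no; 1× O (X2) → no; 1× Cl (X1) → no; 1× C (X2) → match; 1× N (X1) → no; 1× F (X1) → no.
Summing the matching environments: 2 + 1 = 3 matching atoms.

3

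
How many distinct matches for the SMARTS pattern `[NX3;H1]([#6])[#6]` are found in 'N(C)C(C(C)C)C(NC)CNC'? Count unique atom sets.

3

[NX3;H1]([#6])[#6] is the SMARTS for a secondary amine: a trivalent nitrogen with one H, bonded to two carbons.
The molecule carries 3 separate instances of an N-methylamino group (-NHCH3) meeting every constraint; each maps to a distinct set of atoms, giving 3 matches.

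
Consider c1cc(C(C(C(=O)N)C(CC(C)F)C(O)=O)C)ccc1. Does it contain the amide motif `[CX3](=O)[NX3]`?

Yes

The pattern [CX3](=O)[NX3] describes a carbonyl carbon bonded to a trivalent nitrogen — an amide.
The molecule carries a primary amide (-C(=O)NH2), whose atoms satisfy every constraint of the query, so the pattern matches.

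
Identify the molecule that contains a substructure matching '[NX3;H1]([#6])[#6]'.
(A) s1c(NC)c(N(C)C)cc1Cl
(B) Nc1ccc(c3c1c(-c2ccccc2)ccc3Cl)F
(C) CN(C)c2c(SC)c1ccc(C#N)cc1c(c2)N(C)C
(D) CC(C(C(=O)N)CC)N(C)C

[NX3;H1]([#6])[#6] describes a trivalent nitrogen with one H, bonded to two carbons (a secondary amine).
(A) contains an N-methylamino group (-NHCH3), which satisfies every atom and bond constraint.
(B) has a primary amino group (-NH2) but the nitrogen has H2 and only one carbon neighbour.
(C) has a dimethylamino group (-N(CH3)2) but the nitrogen has H0, not H1.
(D) has a dimethylamino group (-N(CH3)2) but the nitrogen has H0, not H1.
So the answer is (A).

A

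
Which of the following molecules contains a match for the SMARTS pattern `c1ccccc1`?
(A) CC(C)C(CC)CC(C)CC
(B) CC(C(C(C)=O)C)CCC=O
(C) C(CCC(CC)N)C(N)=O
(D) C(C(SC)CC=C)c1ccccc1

c1ccccc1 describes six aromatic carbons in a ring (a benzene ring).
(A) has a methyl group (-CH3) but no six-membered all-carbon aromatic ring is present.
(B) has a methyl group (-CH3) but no six-membered all-carbon aromatic ring is present.
(C) has a methyl group (-CH3) but no six-membered all-carbon aromatic ring is present.
(D) contains a phenyl ring, which satisfies every atom and bond constraint.
So the answer is (D).

D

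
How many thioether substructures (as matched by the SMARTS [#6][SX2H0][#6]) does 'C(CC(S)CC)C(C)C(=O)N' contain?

0

[#6][SX2H0][#6] is the SMARTS for a thioether: an aliphatic sulfur bridging two carbons with no H on the sulfur.
The molecule has a thiol (-SH), but the sulfur has H1, not H0 bridging two carbons; nothing else fits, so there are 0 matches.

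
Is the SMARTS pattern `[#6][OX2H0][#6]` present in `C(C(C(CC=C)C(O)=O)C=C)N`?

No

The pattern [#6][OX2H0][#6] describes an aliphatic oxygen bridging two carbons with no H on the oxygen — an ether.
The closest candidate here is a carboxylic acid group (-C(=O)OH), but the -OH oxygen has H1; the =O is OX1, not OX2. No other fragment satisfies the full query, so there is no match.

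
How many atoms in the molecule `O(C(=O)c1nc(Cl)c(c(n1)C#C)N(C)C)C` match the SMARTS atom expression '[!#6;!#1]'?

6

The query [!#6;!#1] means: not carbon and not hydrogen — any heteroatom.
Check the 16 heavy atoms by environment: 2× n (aromatic) → match; 4× c (aromatic) → no; 6× C → no; 2× O → match; 1× N → match; 1× Cl → match.
Summing the matching environments: 2 + 2 + 1 + 1 = 6 matching atoms.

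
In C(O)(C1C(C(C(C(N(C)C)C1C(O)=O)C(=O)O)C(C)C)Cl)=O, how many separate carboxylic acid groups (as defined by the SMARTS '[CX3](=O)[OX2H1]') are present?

3

[CX3](=O)[OX2H1] is the SMARTS for a carboxylic acid: an sp2 carbon double-bonded to O and single-bonded to an -OH oxygen.
The molecule carries 3 separate instances of a carboxylic acid group (-C(=O)OH) meeting every constraint; each maps to a distinct set of atoms, giving 3 matches.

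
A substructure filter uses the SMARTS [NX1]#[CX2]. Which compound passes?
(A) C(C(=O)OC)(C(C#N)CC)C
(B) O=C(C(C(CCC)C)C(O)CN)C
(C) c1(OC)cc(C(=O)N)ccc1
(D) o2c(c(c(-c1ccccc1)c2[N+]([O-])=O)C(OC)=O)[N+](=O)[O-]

[NX1]#[CX2] describes a nitrogen triple-bonded to a two-connected carbon (a nitrile).
(A) contains a nitrile (-C#N), which satisfies every atom and bond constraint.
(B) has a primary amino group (-NH2) but the nitrogen is NX3 (three connections), not NX1 triple-bonded.
(C) has a primary amide (-C(=O)NH2) but the nitrogen is NX3, not NX1.
(D) has a nitro group (-[N+](=O)[O-]) but there is no C#N triple bond.
So the answer is (A).

A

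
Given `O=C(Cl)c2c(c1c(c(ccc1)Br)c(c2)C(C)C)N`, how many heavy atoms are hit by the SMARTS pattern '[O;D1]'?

Check the 18 heavy atoms by environment: 6× c (aromatic, D3) → no; 4× c (aromatic, D2) → no; 2× C (D3) → no; 1× O (D1) → match; 1× Cl (D1) → no; 1× N (D1) → no; 1× Br (D1) → no; 2× C (D1) → no.
That gives 1 matching atom.

1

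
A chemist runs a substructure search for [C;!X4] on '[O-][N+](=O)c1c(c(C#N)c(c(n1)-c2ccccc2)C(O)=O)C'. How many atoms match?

2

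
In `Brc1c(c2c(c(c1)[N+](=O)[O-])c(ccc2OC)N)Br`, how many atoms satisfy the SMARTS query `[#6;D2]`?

3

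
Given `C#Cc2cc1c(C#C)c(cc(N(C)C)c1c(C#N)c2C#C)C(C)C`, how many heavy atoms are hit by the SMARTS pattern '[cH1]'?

2

The query [cH1] means: aromatic carbon bearing exactly one hydrogen.
Check the 24 heavy atoms by environment: 8× c (aromatic, H0) → no; 2× c (aromatic, H1) → match; 4× C (H0) → no; 4× C (H1) → no; 2× N (H0) → no; 4× C (H3) → no.
That gives 2 matching atoms.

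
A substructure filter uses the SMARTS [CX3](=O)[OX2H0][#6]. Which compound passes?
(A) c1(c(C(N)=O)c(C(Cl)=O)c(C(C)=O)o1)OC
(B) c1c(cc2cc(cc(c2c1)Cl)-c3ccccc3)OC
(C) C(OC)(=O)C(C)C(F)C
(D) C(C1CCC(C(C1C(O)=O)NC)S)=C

[CX3](=O)[OX2H0][#6] describes a carbonyl carbon bonded to an oxygen that is itself bonded to carbon (no H on that O) (an ester).
(A) has a primary amide (-C(=O)NH2) but the carbonyl is bonded to N, not to an O-C linkage.
(B) has a methoxy ether (-OCH3) but the ether oxygen is not adjacent to a C=O carbon.
(C) contains a methyl-ester group (-C(=O)OCH3), which satisfies every atom and bond constraint.
(D) has a carboxylic acid group (-C(=O)OH) but the singly-bonded O carries H (OX2H1, not H0).
So the answer is (C).

C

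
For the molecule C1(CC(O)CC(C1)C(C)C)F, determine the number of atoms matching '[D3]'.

4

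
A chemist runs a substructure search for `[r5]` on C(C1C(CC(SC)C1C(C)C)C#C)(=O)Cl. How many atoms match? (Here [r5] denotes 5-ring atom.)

The query [r5] means: r5 matches atoms in a five-membered ring.
Check the 15 heavy atoms by environment: 5× C (in 5-ring) → match; 1× S (acyclic) → no; 7× C (acyclic) → no; 1× O (acyclic) → no; 1× Cl (acyclic) → no.
That gives 5 matching atoms.

5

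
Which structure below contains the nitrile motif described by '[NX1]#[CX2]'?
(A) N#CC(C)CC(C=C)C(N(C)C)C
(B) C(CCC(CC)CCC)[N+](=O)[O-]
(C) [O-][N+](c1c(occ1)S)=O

[NX1]#[CX2] describes a nitrogen triple-bonded to a two-connected carbon (a nitrile).
(A) contains a nitrile (-C#N), which satisfies every atom and bond constraint.
(B) has a nitro group (-[N+](=O)[O-]) but there is no C#N triple bond.
(C) has a nitro group (-[N+](=O)[O-]) but there is no C#N triple bond.
So the answer is (A).

A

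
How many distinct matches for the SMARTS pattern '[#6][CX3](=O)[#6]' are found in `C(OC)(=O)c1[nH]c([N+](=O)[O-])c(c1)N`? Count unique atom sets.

[#6][CX3](=O)[#6] is the SMARTS for a ketone: a carbonyl carbon (no H) flanked by two carbons.
The molecule has a methyl-ester group (-C(=O)OCH3), but one neighbour of the carbonyl carbon is O, not C; nothing else fits, so there are 0 matches.

0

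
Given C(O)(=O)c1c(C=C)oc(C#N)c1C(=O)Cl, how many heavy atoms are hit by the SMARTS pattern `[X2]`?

Check the 15 heavy atoms by environment: 1× o (aromatic, X2) → match; 4× c (aromatic, X3) → no; 4× C (X3) → no; 2× O (X1) → no; 1× O (X2) → match; 1× Cl (X1) → no; 1× C (X2) → match; 1× N (X1) → no.
Summing the matching environments: 1 + 1 + 1 = 3 matching atoms.

3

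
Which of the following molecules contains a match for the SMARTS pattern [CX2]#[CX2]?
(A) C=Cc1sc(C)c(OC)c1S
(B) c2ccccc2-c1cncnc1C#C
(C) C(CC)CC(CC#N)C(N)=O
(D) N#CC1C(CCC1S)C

B

[CX2]#[CX2] describes a carbon-carbon triple bond (an alkyne).
(A) has a vinyl group (-CH=CH2) but the C=C is a double bond; both carbons are CX3, not CX2.
(B) contains an ethynyl group (-C#CH), which satisfies every atom and bond constraint.
(C) has a nitrile (-C#N) but the triple bond is C#N, not C#C.
(D) has a nitrile (-C#N) but the triple bond is C#N, not C#C.
So the answer is (B).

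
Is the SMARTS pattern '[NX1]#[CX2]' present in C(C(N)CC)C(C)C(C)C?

No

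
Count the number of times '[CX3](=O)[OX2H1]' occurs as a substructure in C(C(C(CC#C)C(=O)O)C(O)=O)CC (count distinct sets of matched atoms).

[CX3](=O)[OX2H1] is the SMARTS for a carboxylic acid: an sp2 carbon double-bonded to O and single-bonded to an -OH oxygen.
The molecule carries 2 separate instances of a carboxylic acid group (-C(=O)OH) meeting every constraint; each maps to a distinct set of atoms, giving 2 matches.

2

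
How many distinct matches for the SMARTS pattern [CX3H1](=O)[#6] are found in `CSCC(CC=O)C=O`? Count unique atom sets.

[CX3H1](=O)[#6] is the SMARTS for an aldehyde: an sp2 carbon with one H, double-bonded to O and single-bonded to carbon.
The molecule carries 2 separate instances of an aldehyde (-CHO) meeting every constraint; each maps to a distinct set of atoms, giving 2 matches.

2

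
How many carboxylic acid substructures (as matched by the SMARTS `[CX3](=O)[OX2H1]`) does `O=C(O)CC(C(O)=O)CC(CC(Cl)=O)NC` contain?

2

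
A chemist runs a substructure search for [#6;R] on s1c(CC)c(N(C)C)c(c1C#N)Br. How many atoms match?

The query [#6;R] means: carbon that is part of a ring.
Check the 13 heavy atoms by environment: 1× s (aromatic, in 5-ring) → no; 4× c (aromatic, in 5-ring) → match; 5× C (acyclic) → no; 2× N (acyclic) → no; 1× Br (acyclic) → no.
That gives 4 matching atoms.

4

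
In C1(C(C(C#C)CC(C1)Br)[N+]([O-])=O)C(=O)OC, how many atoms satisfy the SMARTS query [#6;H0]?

The query [#6;H0] means: any carbon with no attached hydrogen.
Check the 16 heavy atoms by environment: 5× C (H1) → no; 2× C (H2) → no; 2× C (H0) → match; 3× O (H0) → no; 1× C (H3) → no; 1× N (charge +1, H0) → no; 1× O (charge -1, H0) → no; 1× Br (H0) → no.
That gives 2 matching atoms.

2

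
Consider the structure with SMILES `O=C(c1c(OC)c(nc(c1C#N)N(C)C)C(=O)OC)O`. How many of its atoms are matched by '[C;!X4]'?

3

The query [C;!X4] means: aliphatic carbon that does not have four total connections.
Check the 20 heavy atoms by environment: 1× n (aromatic, X2) → no; 5× c (aromatic, X3) → no; 1× C (X2) → match; 1× N (X1) → no; 2× C (X3) → match; 2× O (X1) → no; 3× O (X2) → no; 4× C (X4) → no; 1× N (X3) → no.
Summing the matching environments: 1 + 2 = 3 matching atoms.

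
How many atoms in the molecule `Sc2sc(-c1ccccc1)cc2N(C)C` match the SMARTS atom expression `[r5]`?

5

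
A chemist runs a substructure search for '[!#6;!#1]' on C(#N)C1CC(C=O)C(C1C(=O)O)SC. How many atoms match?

5

Check the 14 heavy atoms by environment: 9× C → no; 1× S → match; 1× N → match; 3× O → match.
Summing the matching environments: 1 + 1 + 3 = 5 matching atoms.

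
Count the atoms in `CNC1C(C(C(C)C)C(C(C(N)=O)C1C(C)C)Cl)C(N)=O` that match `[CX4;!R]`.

7

The query [CX4;!R] means: aliphatic carbon with four total connections, not in a ring.
Check the 21 heavy atoms by environment: 6× C (X4, in 6-ring) → no; 1× Cl (X1, acyclic) → no; 2× C (X3, acyclic) → no; 2× O (X1, acyclic) → no; 3× N (X3, acyclic) → no; 7× C (X4, acyclic) → match.
That gives 7 matching atoms.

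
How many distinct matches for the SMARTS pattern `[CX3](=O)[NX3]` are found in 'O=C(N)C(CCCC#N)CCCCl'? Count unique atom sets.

[CX3](=O)[NX3] is the SMARTS for an amide: a carbonyl carbon bonded to a trivalent nitrogen.
Exactly one fragment in the molecule meets all constraints, giving 1 match.

1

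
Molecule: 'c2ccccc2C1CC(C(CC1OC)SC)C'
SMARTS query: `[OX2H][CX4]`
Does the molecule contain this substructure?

No

The pattern [OX2H][CX4] describes a hydroxyl oxygen bound to an sp3 (X4) carbon — an aliphatic alcohol.
The closest candidate here is a methoxy ether (-OCH3), but the oxygen has H0 (ether), not H1. No other fragment satisfies the full query, so there is no match.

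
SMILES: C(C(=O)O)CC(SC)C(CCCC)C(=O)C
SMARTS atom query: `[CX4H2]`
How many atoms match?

5

The query [CX4H2] means: sp3 carbon (X4) with exactly two hydrogens.
Check the 16 heavy atoms by environment: 5× C (H2, X4) → match; 2× C (H1, X4) → no; 1× S (H0, X2) → no; 3× C (H3, X4) → no; 2× C (H0, X3) → no; 2× O (H0, X1) → no; 1× O (H1, X2) → no.
That gives 5 matching atoms.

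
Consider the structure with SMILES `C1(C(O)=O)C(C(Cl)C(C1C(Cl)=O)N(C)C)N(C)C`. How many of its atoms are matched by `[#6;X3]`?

2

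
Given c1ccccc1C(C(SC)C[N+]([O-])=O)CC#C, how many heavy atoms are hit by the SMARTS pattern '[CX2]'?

Check the 17 heavy atoms by environment: 5× C (X4) → no; 1× N (charge +1, X3) → no; 1× O (charge -1, X1) → no; 1× O (X1) → no; 2× C (X2) → match; 1× S (X2) → no; 6× c (aromatic, X3) → no.
That gives 2 matching atoms.

2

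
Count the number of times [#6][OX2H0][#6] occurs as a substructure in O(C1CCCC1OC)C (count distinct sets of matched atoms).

[#6][OX2H0][#6] is the SMARTS for an ether: an aliphatic oxygen bridging two carbons with no H on the oxygen.
The molecule carries 2 separate instances of a methoxy ether (-OCH3) meeting every constraint; each maps to a distinct set of atoms, giving 2 matches.

2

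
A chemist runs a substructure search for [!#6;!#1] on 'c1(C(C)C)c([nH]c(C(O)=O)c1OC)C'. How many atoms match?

The query [!#6;!#1] means: not carbon and not hydrogen — any heteroatom.
Check the 14 heavy atoms by environment: 1× n (aromatic) → match; 4× c (aromatic) → no; 6× C → no; 3× O → match.
Summing the matching environments: 1 + 3 = 4 matching atoms.

4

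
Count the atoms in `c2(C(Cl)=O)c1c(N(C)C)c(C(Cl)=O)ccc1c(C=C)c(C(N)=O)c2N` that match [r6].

10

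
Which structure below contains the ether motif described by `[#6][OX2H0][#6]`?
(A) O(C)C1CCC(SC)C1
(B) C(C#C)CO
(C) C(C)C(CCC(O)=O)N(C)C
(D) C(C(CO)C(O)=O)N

A

[#6][OX2H0][#6] describes an aliphatic oxygen bridging two carbons with no H on the oxygen (an ether).
(A) contains a methoxy ether (-OCH3), which satisfies every atom and bond constraint.
(B) has a hydroxyl group (-OH) but the oxygen has H1, not H0 bridging two carbons.
(C) has a carboxylic acid group (-C(=O)OH) but the -OH oxygen has H1; the =O is OX1, not OX2.
(D) has a hydroxyl group (-OH) but the oxygen has H1, not H0 bridging two carbons.
So the answer is (A).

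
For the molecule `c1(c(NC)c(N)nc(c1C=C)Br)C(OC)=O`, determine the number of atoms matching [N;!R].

2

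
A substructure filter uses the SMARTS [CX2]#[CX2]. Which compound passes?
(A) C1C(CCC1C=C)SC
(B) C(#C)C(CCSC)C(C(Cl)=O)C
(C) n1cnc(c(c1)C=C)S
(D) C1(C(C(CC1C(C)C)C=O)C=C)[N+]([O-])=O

B

[CX2]#[CX2] describes a carbon-carbon triple bond (an alkyne).
(A) has a vinyl group (-CH=CH2) but the C=C is a double bond; both carbons are CX3, not CX2.
(B) contains an ethynyl group (-C#CH), which satisfies every atom and bond constraint.
(C) has a vinyl group (-CH=CH2) but the C=C is a double bond; both carbons are CX3, not CX2.
(D) has a vinyl group (-CH=CH2) but the C=C is a double bond; both carbons are CX3, not CX2.
So the answer is (B).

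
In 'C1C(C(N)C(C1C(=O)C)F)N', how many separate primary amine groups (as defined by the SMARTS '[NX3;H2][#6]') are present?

[NX3;H2][#6] is the SMARTS for a primary amine: a trivalent nitrogen with two H attached to carbon.
The molecule carries 2 separate instances of a primary amino group (-NH2) meeting every constraint; each maps to a distinct set of atoms, giving 2 matches.

2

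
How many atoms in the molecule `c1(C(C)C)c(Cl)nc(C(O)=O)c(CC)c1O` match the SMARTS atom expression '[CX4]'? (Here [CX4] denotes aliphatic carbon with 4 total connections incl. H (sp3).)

5

The query [CX4] means: C with X4: aliphatic carbon with exactly 4 total connections (bonds + H).
Check the 16 heavy atoms by environment: 1× n (aromatic, X2) → no; 5× c (aromatic, X3) → no; 1× Cl (X1) → no; 5× C (X4) → match; 1× C (X3) → no; 1× O (X1) → no; 2× O (X2) → no.
That gives 5 matching atoms.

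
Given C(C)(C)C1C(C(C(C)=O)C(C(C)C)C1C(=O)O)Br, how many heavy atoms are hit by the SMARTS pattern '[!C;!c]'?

4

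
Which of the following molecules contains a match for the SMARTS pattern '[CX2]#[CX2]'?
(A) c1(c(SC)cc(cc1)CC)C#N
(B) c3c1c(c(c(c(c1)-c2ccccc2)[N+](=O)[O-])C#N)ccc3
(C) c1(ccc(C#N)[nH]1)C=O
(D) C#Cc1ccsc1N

D

[CX2]#[CX2] describes a carbon-carbon triple bond (an alkyne).
(A) has a nitrile (-C#N) but the triple bond is C#N, not C#C.
(B) has a nitrile (-C#N) but the triple bond is C#N, not C#C.
(C) has a nitrile (-C#N) but the triple bond is C#N, not C#C.
(D) contains an ethynyl group (-C#CH), which satisfies every atom and bond constraint.
So the answer is (D).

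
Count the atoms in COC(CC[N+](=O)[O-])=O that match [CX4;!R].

3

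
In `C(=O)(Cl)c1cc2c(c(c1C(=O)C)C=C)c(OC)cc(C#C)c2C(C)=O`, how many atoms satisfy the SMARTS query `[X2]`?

3

The query [X2] means: any atom with exactly two total connections (bonds + H).
Check the 25 heavy atoms by environment: 10× c (aromatic, X3) → no; 5× C (X3) → no; 3× O (X1) → no; 3× C (X4) → no; 2× C (X2) → match; 1× Cl (X1) → no; 1× O (X2) → match.
Summing the matching environments: 2 + 1 = 3 matching atoms.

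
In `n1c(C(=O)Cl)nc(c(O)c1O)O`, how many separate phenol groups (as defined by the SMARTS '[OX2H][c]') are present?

3

[OX2H][c] is the SMARTS for a phenol: a hydroxyl oxygen attached to an aromatic carbon.
The molecule carries 3 separate instances of a hydroxyl group (-OH) meeting every constraint; each maps to a distinct set of atoms, giving 3 matches.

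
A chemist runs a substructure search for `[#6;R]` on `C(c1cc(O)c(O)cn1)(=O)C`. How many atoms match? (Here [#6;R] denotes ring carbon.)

5

The query [#6;R] means: carbon that is part of a ring.
Check the 11 heavy atoms by environment: 1× n (aromatic, in 6-ring) → no; 5× c (aromatic, in 6-ring) → match; 3× O (acyclic) → no; 2× C (acyclic) → no.
That gives 5 matching atoms.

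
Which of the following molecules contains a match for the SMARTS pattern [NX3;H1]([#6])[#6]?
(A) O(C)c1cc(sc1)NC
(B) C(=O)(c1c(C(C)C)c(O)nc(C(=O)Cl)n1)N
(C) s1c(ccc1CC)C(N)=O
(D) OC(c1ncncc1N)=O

A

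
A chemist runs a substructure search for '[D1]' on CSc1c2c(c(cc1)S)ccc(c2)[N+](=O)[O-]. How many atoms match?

4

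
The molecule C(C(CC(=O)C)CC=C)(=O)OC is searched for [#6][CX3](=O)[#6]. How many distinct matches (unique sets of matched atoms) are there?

1

[#6][CX3](=O)[#6] is the SMARTS for a ketone: a carbonyl carbon (no H) flanked by two carbons.
Exactly one fragment in the molecule meets all constraints, giving 1 match.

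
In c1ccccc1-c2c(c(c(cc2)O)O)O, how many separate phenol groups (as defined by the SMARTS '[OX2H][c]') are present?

[OX2H][c] is the SMARTS for a phenol: a hydroxyl oxygen attached to an aromatic carbon.
The molecule carries 3 separate instances of a hydroxyl group (-OH) meeting every constraint; each maps to a distinct set of atoms, giving 3 matches.

3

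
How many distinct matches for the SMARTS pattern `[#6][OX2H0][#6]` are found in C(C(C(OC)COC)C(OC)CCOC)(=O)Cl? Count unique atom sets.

[#6][OX2H0][#6] is the SMARTS for an ether: an aliphatic oxygen bridging two carbons with no H on the oxygen.
The molecule carries 4 separate instances of a methoxy ether (-OCH3) meeting every constraint; each maps to a distinct set of atoms, giving 4 matches.

4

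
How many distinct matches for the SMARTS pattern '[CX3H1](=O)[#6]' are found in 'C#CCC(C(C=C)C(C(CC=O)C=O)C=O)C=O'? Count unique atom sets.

4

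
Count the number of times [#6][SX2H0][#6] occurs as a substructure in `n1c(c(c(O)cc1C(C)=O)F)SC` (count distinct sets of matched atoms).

1

[#6][SX2H0][#6] is the SMARTS for a thioether: an aliphatic sulfur bridging two carbons with no H on the sulfur.
Exactly one fragment in the molecule meets all constraints, giving 1 match.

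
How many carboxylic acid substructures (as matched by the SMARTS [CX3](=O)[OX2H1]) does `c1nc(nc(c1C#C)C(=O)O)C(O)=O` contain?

2

[CX3](=O)[OX2H1] is the SMARTS for a carboxylic acid: an sp2 carbon double-bonded to O and single-bonded to an -OH oxygen.
The molecule carries 2 separate instances of a carboxylic acid group (-C(=O)OH) meeting every constraint; each maps to a distinct set of atoms, giving 2 matches.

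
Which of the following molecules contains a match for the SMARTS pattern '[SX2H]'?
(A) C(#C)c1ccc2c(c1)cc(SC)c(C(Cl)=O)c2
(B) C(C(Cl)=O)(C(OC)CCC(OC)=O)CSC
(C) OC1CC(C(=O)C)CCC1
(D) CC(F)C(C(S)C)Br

D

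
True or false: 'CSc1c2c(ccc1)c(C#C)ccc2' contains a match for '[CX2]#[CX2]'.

The pattern [CX2]#[CX2] describes a carbon-carbon triple bond — an alkyne.
The molecule carries an ethynyl group (-C#CH), whose atoms satisfy every constraint of the query, so the pattern matches.

True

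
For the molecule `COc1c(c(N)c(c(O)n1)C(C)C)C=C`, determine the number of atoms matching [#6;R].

The query [#6;R] means: carbon that is part of a ring.
Check the 15 heavy atoms by environment: 1× n (aromatic, in 6-ring) → no; 5× c (aromatic, in 6-ring) → match; 2× O (acyclic) → no; 6× C (acyclic) → no; 1× N (acyclic) → no.
That gives 5 matching atoms.

5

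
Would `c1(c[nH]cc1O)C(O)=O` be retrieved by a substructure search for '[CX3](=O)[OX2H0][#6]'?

No

The pattern [CX3](=O)[OX2H0][#6] describes a carbonyl carbon bonded to an oxygen that is itself bonded to carbon (no H on that O) — an ester.
The closest candidate here is a carboxylic acid group (-C(=O)OH), but the singly-bonded O carries H (OX2H1, not H0). No other fragment satisfies the full query, so there is no match.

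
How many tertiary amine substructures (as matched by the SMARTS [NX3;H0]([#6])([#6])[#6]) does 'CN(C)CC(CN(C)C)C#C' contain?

2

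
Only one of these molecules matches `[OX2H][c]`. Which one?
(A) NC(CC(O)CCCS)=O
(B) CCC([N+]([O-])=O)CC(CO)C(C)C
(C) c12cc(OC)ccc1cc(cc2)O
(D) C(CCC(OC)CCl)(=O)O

C

[OX2H][c] describes a hydroxyl oxygen attached to an aromatic carbon (a phenol).
(A) has a hydroxyl group (-OH) but the -OH is on an aliphatic carbon, not an aromatic c.
(B) has a hydroxyl group (-OH) but the -OH is on an aliphatic carbon, not an aromatic c.
(C) contains a hydroxyl group (-OH), which satisfies every atom and bond constraint.
(D) has a methoxy ether (-OCH3) but the oxygen has H0, not H1.
So the answer is (C).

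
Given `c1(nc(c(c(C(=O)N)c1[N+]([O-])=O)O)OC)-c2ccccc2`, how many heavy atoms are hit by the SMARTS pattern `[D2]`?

The query [D2] means: atom with exactly two heavy-atom neighbours.
Check the 21 heavy atoms by environment: 1× n (aromatic, D2) → match; 6× c (aromatic, D3) → no; 5× c (aromatic, D2) → match; 1× C (D3) → no; 3× O (D1) → no; 1× N (D1) → no; 1× O (D2) → match; 1× C (D1) → no; 1× N (charge +1, D3) → no; 1× O (charge -1, D1) → no.
Summing the matching environments: 1 + 5 + 1 = 7 matching atoms.

7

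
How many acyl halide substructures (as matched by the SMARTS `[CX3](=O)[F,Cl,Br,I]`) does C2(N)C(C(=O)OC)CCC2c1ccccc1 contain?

[CX3](=O)[F,Cl,Br,I] is the SMARTS for an acyl halide: a carbonyl carbon bonded to a halogen.
The molecule has a methyl-ester group (-C(=O)OCH3), but the carbonyl is bonded to -O-C, not to a halogen; nothing else fits, so there are 0 matches.

0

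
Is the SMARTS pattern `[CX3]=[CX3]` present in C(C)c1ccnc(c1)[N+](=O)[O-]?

No

The pattern [CX3]=[CX3] describes a non-aromatic C=C double bond between two sp2 carbons — an alkene.
The closest candidate here is an ethyl group (-CH2CH3), but its C-C bond is a single bond between CX4 carbons, not CX3=CX3. No other fragment satisfies the full query, so there is no match.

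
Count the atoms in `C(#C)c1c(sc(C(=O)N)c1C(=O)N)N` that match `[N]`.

3

The query [N] means: uppercase N matches aliphatic (non-aromatic) nitrogen only.
Check the 14 heavy atoms by environment: 1× s (aromatic) → no; 4× c (aromatic) → no; 4× C → no; 2× O → no; 3× N → match.
That gives 3 matching atoms.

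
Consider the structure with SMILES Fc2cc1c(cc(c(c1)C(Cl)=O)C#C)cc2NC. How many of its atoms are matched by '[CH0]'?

2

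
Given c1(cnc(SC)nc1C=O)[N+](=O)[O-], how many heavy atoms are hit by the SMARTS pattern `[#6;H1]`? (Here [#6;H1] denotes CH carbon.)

2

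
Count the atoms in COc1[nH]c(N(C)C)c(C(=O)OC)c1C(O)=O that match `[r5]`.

Check the 17 heavy atoms by environment: 1× n (aromatic, in 5-ring) → match; 4× c (aromatic, in 5-ring) → match; 1× N (acyclic) → no; 6× C (acyclic) → no; 5× O (acyclic) → no.
Summing the matching environments: 1 + 4 = 5 matching atoms.

5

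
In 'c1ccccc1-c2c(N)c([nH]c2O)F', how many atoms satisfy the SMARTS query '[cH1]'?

5

The query [cH1] means: aromatic carbon bearing exactly one hydrogen.
Check the 14 heavy atoms by environment: 1× n (aromatic, H1) → no; 5× c (aromatic, H0) → no; 1× O (H1) → no; 5× c (aromatic, H1) → match; 1× F (H0) → no; 1× N (H2) → no.
That gives 5 matching atoms.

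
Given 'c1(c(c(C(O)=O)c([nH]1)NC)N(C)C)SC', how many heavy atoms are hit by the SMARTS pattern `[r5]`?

5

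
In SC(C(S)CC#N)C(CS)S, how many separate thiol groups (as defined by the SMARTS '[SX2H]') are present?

[SX2H] is the SMARTS for a thiol: an aliphatic sulfur with two connections, one being H.
The molecule carries 4 separate instances of a thiol (-SH) meeting every constraint; each maps to a distinct set of atoms, giving 4 matches.

4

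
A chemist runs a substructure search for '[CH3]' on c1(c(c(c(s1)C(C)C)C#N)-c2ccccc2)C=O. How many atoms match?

The query [CH3] means: aliphatic carbon with exactly three hydrogens.
Check the 18 heavy atoms by environment: 1× s (aromatic, H0) → no; 5× c (aromatic, H0) → no; 1× C (H0) → no; 1× N (H0) → no; 2× C (H1) → no; 2× C (H3) → match; 1× O (H0) → no; 5× c (aromatic, H1) → no.
That gives 2 matching atoms.

2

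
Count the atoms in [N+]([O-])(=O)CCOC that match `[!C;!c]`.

4

Check the 7 heavy atoms by environment: 3× C → no; 2× O → match; 1× N (charge +1) → match; 1× O (charge -1) → match.
Summing the matching environments: 2 + 1 + 1 = 4 matching atoms.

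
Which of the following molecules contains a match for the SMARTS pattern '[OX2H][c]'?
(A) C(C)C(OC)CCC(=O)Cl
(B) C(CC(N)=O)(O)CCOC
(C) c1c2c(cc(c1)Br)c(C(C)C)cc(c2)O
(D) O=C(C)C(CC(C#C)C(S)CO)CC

C

[OX2H][c] describes a hydroxyl oxygen attached to an aromatic carbon (a phenol).
(A) has a methoxy ether (-OCH3) but the oxygen has H0, not H1.
(B) has a hydroxyl group (-OH) but the -OH is on an aliphatic carbon, not an aromatic c.
(C) contains a hydroxyl group (-OH), which satisfies every atom and bond constraint.
(D) has a hydroxyl group (-OH) but the -OH is on an aliphatic carbon, not an aromatic c.
So the answer is (C).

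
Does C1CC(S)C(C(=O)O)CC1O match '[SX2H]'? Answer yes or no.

Yes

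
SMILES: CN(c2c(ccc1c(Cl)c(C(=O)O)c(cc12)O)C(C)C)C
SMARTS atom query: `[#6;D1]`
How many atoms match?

4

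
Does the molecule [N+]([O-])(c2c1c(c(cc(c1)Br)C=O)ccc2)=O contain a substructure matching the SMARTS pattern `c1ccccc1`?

Yes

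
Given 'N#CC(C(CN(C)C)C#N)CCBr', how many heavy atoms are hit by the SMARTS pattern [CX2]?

The query [CX2] means: C with X2: aliphatic carbon with exactly 2 total connections.
Check the 13 heavy atoms by environment: 7× C (X4) → no; 2× C (X2) → match; 2× N (X1) → no; 1× Br (X1) → no; 1× N (X3) → no.
That gives 2 matching atoms.

2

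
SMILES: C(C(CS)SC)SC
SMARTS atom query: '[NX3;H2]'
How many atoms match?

0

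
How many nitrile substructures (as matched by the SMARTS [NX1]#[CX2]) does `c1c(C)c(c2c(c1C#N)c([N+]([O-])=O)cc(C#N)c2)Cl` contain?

[NX1]#[CX2] is the SMARTS for a nitrile: a nitrogen triple-bonded to a two-connected carbon.
The molecule carries 2 separate instances of a nitrile (-C#N) meeting every constraint; each maps to a distinct set of atoms, giving 2 matches.

2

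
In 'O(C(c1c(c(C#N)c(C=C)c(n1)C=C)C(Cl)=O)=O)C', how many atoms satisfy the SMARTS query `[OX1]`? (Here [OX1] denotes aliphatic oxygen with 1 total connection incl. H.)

The query [OX1] means: aliphatic oxygen with one total connection — typically a carbonyl =O or an oxide.
Check the 19 heavy atoms by environment: 1× n (aromatic, X2) → no; 5× c (aromatic, X3) → no; 6× C (X3) → no; 2× O (X1) → match; 1× O (X2) → no; 1× C (X4) → no; 1× C (X2) → no; 1× N (X1) → no; 1× Cl (X1) → no.
That gives 2 matching atoms.

2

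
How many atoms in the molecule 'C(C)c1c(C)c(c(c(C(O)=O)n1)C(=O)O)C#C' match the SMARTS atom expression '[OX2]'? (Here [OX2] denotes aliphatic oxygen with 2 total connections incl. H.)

The query [OX2] means: aliphatic oxygen with two total connections — ether, hydroxyl, or ester single-bond O.
Check the 17 heavy atoms by environment: 1× n (aromatic, X2) → no; 5× c (aromatic, X3) → no; 2× C (X3) → no; 2× O (X1) → no; 2× O (X2) → match; 2× C (X2) → no; 3× C (X4) → no.
That gives 2 matching atoms.

2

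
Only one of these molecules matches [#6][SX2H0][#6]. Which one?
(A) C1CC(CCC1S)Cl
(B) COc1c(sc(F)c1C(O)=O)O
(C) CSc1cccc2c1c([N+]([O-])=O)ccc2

C

[#6][SX2H0][#6] describes an aliphatic sulfur bridging two carbons with no H on the sulfur (a thioether).
(A) has a thiol (-SH) but the sulfur has H1, not H0 bridging two carbons.
(B) has a methoxy ether (-OCH3) but the bridging atom is O, not S.
(C) contains a methylthio ether (-SCH3), which satisfies every atom and bond constraint.
So the answer is (C).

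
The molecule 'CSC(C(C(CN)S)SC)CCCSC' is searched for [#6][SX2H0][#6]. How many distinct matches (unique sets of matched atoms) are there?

3

[#6][SX2H0][#6] is the SMARTS for a thioether: an aliphatic sulfur bridging two carbons with no H on the sulfur.
The molecule carries 3 separate instances of a methylthio ether (-SCH3) meeting every constraint; each maps to a distinct set of atoms, giving 3 matches.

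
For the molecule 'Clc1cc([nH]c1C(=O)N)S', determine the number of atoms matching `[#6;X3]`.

5

The query [#6;X3] means: any carbon (aromatic or not) with three total connections.
Check the 10 heavy atoms by environment: 1× n (aromatic, X3) → no; 4× c (aromatic, X3) → match; 1× Cl (X1) → no; 1× S (X2) → no; 1× C (X3) → match; 1× O (X1) → no; 1× N (X3) → no.
Summing the matching environments: 4 + 1 = 5 matching atoms.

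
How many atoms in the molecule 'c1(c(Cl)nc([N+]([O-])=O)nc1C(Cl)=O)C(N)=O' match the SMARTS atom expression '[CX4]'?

0

The query [CX4] means: C with X4: aliphatic carbon with exactly 4 total connections (bonds + H).
Check the 16 heavy atoms by environment: 2× n (aromatic, X2) → no; 4× c (aromatic, X3) → no; 2× C (X3) → no; 3× O (X1) → no; 1× N (X3) → no; 2× Cl (X1) → no; 1× N (charge +1, X3) → no; 1× O (charge -1, X1) → no.
No environment satisfies the query, so 0 matching atoms.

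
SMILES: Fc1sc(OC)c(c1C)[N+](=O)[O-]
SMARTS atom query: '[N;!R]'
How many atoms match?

1

The query [N;!R] means: aliphatic nitrogen not in a ring.
Check the 12 heavy atoms by environment: 1× s (aromatic, in 5-ring) → no; 4× c (aromatic, in 5-ring) → no; 2× O (acyclic) → no; 2× C (acyclic) → no; 1× F (acyclic) → no; 1× N (charge +1, acyclic) → match; 1× O (charge -1, acyclic) → no.
That gives 1 matching atom.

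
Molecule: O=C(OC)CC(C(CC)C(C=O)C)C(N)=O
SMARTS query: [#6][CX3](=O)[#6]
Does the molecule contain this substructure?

The pattern [#6][CX3](=O)[#6] describes a carbonyl carbon (no H) flanked by two carbons — a ketone.
The closest candidate here is an aldehyde (-CHO), but the carbonyl carbon has H1, so it is not flanked by two carbons. No other fragment satisfies the full query, so there is no match.

No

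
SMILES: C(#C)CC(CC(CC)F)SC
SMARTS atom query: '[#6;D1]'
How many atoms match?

3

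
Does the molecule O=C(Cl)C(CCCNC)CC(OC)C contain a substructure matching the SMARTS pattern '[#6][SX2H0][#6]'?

No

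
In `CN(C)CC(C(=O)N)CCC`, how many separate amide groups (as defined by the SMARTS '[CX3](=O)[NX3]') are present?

1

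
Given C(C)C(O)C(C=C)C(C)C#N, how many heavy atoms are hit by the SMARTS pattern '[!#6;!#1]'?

The query [!#6;!#1] means: not carbon and not hydrogen — any heteroatom.
Check the 11 heavy atoms by environment: 9× C → no; 1× O → match; 1× N → match.
Summing the matching environments: 1 + 1 = 2 matching atoms.

2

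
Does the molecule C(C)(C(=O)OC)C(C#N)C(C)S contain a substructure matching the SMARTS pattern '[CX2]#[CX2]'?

No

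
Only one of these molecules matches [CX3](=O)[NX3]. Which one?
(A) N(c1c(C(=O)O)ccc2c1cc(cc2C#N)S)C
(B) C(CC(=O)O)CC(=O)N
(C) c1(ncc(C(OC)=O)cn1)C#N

B

[CX3](=O)[NX3] describes a carbonyl carbon bonded to a trivalent nitrogen (an amide).
(A) has a nitrile (-C#N) but the nitrile N is NX1 (triple-bonded), not NX3.
(B) contains a primary amide (-C(=O)NH2), which satisfies every atom and bond constraint.
(C) has a methyl-ester group (-C(=O)OCH3) but the carbonyl is bonded to O, not to an NX3 nitrogen.
So the answer is (B).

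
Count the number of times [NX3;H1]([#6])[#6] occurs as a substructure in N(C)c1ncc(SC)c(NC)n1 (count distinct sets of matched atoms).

[NX3;H1]([#6])[#6] is the SMARTS for a secondary amine: a trivalent nitrogen with one H, bonded to two carbons.
The molecule carries 2 separate instances of an N-methylamino group (-NHCH3) meeting every constraint; each maps to a distinct set of atoms, giving 2 matches.

2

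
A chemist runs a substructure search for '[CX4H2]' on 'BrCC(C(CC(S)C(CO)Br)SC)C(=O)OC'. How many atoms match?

3

The query [CX4H2] means: sp3 carbon (X4) with exactly two hydrogens.
Check the 17 heavy atoms by environment: 3× C (H2, X4) → match; 4× C (H1, X4) → no; 2× Br (H0, X1) → no; 1× S (H0, X2) → no; 2× C (H3, X4) → no; 1× C (H0, X3) → no; 1× O (H0, X1) → no; 1× O (H0, X2) → no; 1× O (H1, X2) → no; 1× S (H1, X2) → no.
That gives 3 matching atoms.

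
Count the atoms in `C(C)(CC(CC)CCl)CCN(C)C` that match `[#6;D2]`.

5

Check the 13 heavy atoms by environment: 5× C (D2) → match; 2× C (D3) → no; 1× Cl (D1) → no; 1× N (D3) → no; 4× C (D1) → no.
That gives 5 matching atoms.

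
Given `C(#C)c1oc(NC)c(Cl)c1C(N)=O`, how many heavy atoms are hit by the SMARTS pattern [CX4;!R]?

1

Check the 13 heavy atoms by environment: 1× o (aromatic, X2, in 5-ring) → no; 4× c (aromatic, X3, in 5-ring) → no; 1× C (X3, acyclic) → no; 1× O (X1, acyclic) → no; 2× N (X3, acyclic) → no; 2× C (X2, acyclic) → no; 1× C (X4, acyclic) → match; 1× Cl (X1, acyclic) → no.
That gives 1 matching atom.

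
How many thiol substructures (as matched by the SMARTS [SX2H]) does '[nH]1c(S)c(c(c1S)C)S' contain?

3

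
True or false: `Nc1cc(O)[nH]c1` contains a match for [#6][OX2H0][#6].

The pattern [#6][OX2H0][#6] describes an aliphatic oxygen bridging two carbons with no H on the oxygen — an ether.
The closest candidate here is a hydroxyl group (-OH), but the oxygen has H1, not H0 bridging two carbons. No other fragment satisfies the full query, so there is no match.

False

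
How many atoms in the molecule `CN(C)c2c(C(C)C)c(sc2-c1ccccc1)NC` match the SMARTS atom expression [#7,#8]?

The query [#7,#8] means: nitrogen or oxygen (comma = OR).
Check the 19 heavy atoms by environment: 1× s (aromatic) → no; 10× c (aromatic) → no; 2× N → match; 6× C → no.
That gives 2 matching atoms.

2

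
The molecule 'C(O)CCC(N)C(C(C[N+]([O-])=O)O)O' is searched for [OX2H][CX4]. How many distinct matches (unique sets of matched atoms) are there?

3

[OX2H][CX4] is the SMARTS for an aliphatic alcohol: a hydroxyl oxygen bound to an sp3 (X4) carbon.
The molecule carries 3 separate instances of a hydroxyl group (-OH) meeting every constraint; each maps to a distinct set of atoms, giving 3 matches.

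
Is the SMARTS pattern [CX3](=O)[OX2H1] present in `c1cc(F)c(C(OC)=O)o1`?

The pattern [CX3](=O)[OX2H1] describes an sp2 carbon double-bonded to O and single-bonded to an -OH oxygen — a carboxylic acid.
The closest candidate here is a methyl-ester group (-C(=O)OCH3), but the singly-bonded O has no H (OX2H0, not OX2H1). No other fragment satisfies the full query, so there is no match.

No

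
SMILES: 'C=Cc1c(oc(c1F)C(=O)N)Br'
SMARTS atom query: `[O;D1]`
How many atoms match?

The query [O;D1] means: aliphatic oxygen bonded to exactly one heavy atom.
Check the 12 heavy atoms by environment: 1× o (aromatic, D2) → no; 4× c (aromatic, D3) → no; 1× C (D3) → no; 1× O (D1) → match; 1× N (D1) → no; 1× F (D1) → no; 1× C (D2) → no; 1× C (D1) → no; 1× Br (D1) → no.
That gives 1 matching atom.

1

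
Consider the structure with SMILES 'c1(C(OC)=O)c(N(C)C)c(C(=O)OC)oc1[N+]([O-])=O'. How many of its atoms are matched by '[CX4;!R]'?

4

The query [CX4;!R] means: aliphatic carbon with four total connections, not in a ring.
Check the 19 heavy atoms by environment: 1× o (aromatic, X2, in 5-ring) → no; 4× c (aromatic, X3, in 5-ring) → no; 2× C (X3, acyclic) → no; 3× O (X1, acyclic) → no; 2× O (X2, acyclic) → no; 4× C (X4, acyclic) → match; 1× N (X3, acyclic) → no; 1× N (charge +1, X3, acyclic) → no; 1× O (charge -1, X1, acyclic) → no.
That gives 4 matching atoms.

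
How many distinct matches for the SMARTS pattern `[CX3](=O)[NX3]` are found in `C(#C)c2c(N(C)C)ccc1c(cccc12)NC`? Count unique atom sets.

[CX3](=O)[NX3] is the SMARTS for an amide: a carbonyl carbon bonded to a trivalent nitrogen.
No fragment in the molecule satisfies every constraint, giving 0 matches.

0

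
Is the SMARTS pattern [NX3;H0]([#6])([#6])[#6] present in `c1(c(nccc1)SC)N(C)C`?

Yes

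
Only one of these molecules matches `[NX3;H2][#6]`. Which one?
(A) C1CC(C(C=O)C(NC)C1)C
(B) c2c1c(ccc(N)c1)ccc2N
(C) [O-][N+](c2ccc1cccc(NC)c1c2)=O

B

[NX3;H2][#6] describes a trivalent nitrogen with two H attached to carbon (a primary amine).
(A) has an N-methylamino group (-NHCH3) but the nitrogen bears two carbons and only one H (H1), not H2.
(B) contains a primary amino group (-NH2), which satisfies every atom and bond constraint.
(C) has a nitro group (-[N+](=O)[O-]) but the nitrogen is [N+] with no H, not NX3H2.
So the answer is (B).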